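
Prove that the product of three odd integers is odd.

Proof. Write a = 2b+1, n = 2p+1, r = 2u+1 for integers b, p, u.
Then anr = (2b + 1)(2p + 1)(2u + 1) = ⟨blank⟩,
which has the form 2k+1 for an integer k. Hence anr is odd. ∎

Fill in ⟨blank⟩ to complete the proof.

Expanding: (2b + 1)(2p + 1)(2u + 1) = 8bpu + 4bp + 4bu + 2b + 4pu + 2p + 2u + 1.
Every term except the constant is even, so this is 2(4bpu + 2bp + 2bu + b + 2pu + p + u) + 1,
and 4bpu + 2bp + 2bu + b + 2pu + p + u ∈ ℤ gives the required form.

2(4bpu + 2bp + 2bu + b + 2pu + p + u) + 1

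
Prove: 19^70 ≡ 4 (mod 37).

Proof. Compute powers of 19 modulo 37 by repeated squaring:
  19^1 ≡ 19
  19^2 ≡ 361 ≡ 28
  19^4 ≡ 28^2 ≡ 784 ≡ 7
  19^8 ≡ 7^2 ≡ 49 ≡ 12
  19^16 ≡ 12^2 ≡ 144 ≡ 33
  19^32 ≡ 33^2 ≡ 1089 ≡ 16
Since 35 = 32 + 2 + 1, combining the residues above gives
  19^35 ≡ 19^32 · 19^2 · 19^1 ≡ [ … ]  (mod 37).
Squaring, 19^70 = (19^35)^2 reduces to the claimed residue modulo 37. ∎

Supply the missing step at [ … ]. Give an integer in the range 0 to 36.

Multiply the listed residues: 16 · 28 · 19 = 448 → 8512.
Reducing modulo 37: 8512 = 230·37 + 2, so 19^35 ≡ 2.

2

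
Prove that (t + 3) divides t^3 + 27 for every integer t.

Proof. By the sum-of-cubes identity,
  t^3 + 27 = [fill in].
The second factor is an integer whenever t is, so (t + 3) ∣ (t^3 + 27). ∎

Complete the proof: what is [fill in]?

(t + 3)(t^2 - 3t + 9)

Polynomial division of t^3 + 27 by t + 3 leaves remainder 0 and quotient t^2 - 3t + 9.
Hence t^3 + 27 = (t + 3)(t^2 - 3t + 9).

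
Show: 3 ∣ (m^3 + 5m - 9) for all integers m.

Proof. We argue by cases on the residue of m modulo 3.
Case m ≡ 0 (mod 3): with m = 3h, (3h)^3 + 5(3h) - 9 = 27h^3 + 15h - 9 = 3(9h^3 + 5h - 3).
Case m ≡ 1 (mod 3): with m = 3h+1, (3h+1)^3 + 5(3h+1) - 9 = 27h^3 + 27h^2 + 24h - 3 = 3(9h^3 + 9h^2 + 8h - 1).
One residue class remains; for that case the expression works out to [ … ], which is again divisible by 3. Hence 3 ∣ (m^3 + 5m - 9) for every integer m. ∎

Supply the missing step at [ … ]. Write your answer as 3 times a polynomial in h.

3(9h^3 + 18h^2 + 17h + 3)

The residues treated are {0, 1}, so the missing case is m ≡ 2 (mod 3); write m = 3h+2.
Then (3h+2)^3 + 5(3h+2) - 9 = 27h^3 + 54h^2 + 51h + 9 = 3(9h^3 + 18h^2 + 17h + 3).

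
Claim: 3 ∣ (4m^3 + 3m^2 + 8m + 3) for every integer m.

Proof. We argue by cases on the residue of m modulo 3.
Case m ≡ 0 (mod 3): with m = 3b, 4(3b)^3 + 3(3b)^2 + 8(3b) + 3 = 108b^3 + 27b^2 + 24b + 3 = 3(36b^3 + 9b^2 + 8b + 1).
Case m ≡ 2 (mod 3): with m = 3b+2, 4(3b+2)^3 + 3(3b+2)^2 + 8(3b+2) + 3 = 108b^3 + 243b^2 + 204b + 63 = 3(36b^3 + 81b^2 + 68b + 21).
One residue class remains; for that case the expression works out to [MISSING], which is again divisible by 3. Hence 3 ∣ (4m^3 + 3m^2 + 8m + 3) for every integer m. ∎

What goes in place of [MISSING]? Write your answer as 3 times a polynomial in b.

Only m ≡ 1 (mod 3) is unaccounted for. Put m = 3b+1:
4(3b+1)^3 + 3(3b+1)^2 + 8(3b+1) + 3 expands to 108b^3 + 135b^2 + 78b + 18,
and factoring out 3 leaves 3(36b^3 + 45b^2 + 26b + 6).

3(36b^3 + 45b^2 + 26b + 6)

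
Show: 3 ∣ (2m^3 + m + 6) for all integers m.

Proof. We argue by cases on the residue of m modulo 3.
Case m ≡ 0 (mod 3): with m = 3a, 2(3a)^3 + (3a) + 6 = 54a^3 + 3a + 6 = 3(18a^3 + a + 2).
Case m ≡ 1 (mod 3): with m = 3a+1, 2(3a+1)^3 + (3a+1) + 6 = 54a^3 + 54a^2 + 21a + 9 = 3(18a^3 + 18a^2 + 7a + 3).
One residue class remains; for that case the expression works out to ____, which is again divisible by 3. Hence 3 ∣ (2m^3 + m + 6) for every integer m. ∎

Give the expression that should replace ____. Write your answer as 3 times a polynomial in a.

Only m ≡ 2 (mod 3) is unaccounted for. Put m = 3a+2:
2(3a+2)^3 + (3a+2) + 6 expands to 54a^3 + 108a^2 + 75a + 24,
and factoring out 3 leaves 3(18a^3 + 36a^2 + 25a + 8).

3(18a^3 + 36a^2 + 25a + 8)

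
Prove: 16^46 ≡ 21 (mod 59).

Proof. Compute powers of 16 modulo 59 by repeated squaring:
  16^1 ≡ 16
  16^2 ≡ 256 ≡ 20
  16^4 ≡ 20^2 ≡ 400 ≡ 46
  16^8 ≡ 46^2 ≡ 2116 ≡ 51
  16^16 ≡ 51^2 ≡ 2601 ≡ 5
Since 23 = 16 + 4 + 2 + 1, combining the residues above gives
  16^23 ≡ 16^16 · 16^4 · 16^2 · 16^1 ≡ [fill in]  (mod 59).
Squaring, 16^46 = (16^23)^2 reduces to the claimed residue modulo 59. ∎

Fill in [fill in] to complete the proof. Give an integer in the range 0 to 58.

27

16^16 · 16^4 · 16^2 · 16^1 ≡ 5 · 46 · 20 · 16 = 73600.
73600 mod 59 = 27, so 16^23 ≡ 27 (mod 59).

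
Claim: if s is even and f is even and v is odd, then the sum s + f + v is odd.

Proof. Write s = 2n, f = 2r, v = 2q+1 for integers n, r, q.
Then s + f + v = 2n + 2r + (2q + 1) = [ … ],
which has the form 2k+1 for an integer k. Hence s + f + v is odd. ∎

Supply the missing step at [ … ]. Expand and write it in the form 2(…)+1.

2(n + q + r) + 1

2n + 2r + (2q + 1) = 2n + 2q + 2r + 1
= 2(n + q + r) + 1.
Since n + q + r is an integer, the sum is of the form 2k+1 for an integer k.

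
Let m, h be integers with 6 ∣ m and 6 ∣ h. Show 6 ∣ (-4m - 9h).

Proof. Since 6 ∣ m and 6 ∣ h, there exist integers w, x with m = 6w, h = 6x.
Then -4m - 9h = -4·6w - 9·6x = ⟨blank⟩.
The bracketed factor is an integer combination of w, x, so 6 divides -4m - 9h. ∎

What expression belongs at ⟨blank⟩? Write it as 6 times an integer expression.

6(-4w - 9x)

Pull the common 6 out of every term: -4·6w - 9·6x = 6(-4w - 9x).
-4w - 9x is an integer, which exhibits the divisibility.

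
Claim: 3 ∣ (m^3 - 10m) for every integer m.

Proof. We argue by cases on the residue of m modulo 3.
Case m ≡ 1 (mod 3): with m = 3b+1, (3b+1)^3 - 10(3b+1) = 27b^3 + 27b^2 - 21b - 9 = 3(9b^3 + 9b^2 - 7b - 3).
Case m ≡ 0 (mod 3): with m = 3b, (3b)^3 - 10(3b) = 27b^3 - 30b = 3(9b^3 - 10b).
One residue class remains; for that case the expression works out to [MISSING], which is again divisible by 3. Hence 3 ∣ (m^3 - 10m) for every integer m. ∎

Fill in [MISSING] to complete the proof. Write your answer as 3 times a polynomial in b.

3(9b^3 + 18b^2 + 2b - 4)

Only m ≡ 2 (mod 3) is unaccounted for. Put m = 3b+2:
(3b+2)^3 - 10(3b+2) expands to 27b^3 + 54b^2 + 6b - 12,
and factoring out 3 leaves 3(9b^3 + 18b^2 + 2b - 4).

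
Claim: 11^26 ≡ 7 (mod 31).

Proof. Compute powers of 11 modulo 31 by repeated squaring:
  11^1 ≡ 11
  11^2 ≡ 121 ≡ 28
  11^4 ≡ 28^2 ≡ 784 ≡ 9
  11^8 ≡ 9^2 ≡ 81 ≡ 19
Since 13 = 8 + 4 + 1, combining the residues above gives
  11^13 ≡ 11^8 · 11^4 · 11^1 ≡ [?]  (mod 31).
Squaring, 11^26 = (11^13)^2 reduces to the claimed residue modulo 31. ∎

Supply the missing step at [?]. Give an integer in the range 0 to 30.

Multiply the listed residues: 19 · 9 · 11 = 171 → 1881.
Reducing modulo 31: 1881 = 60·31 + 21, so 11^13 ≡ 21.

21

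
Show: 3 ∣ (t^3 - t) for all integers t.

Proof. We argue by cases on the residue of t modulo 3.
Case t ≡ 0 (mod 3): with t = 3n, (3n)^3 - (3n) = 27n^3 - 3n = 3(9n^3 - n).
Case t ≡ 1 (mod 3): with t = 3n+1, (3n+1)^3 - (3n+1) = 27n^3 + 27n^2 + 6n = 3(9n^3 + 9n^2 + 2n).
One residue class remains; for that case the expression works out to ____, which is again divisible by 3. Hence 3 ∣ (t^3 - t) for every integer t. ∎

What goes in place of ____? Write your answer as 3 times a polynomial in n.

3(9n^3 + 18n^2 + 11n + 2)

Only t ≡ 2 (mod 3) is unaccounted for. Put t = 3n+2:
(3n+2)^3 - (3n+2) expands to 27n^3 + 54n^2 + 33n + 6,
and factoring out 3 leaves 3(9n^3 + 18n^2 + 11n + 2).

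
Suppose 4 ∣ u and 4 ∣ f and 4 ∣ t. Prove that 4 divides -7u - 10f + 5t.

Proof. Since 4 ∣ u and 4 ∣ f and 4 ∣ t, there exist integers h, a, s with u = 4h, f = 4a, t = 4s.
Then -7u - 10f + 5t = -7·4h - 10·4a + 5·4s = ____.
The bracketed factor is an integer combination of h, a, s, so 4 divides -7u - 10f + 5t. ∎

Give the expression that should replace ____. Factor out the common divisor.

Pull the common 4 out of every term: -7·4h - 10·4a + 5·4s = 4(-10a - 7h + 5s).
-10a - 7h + 5s is an integer, which exhibits the divisibility.

4(-10a - 7h + 5s)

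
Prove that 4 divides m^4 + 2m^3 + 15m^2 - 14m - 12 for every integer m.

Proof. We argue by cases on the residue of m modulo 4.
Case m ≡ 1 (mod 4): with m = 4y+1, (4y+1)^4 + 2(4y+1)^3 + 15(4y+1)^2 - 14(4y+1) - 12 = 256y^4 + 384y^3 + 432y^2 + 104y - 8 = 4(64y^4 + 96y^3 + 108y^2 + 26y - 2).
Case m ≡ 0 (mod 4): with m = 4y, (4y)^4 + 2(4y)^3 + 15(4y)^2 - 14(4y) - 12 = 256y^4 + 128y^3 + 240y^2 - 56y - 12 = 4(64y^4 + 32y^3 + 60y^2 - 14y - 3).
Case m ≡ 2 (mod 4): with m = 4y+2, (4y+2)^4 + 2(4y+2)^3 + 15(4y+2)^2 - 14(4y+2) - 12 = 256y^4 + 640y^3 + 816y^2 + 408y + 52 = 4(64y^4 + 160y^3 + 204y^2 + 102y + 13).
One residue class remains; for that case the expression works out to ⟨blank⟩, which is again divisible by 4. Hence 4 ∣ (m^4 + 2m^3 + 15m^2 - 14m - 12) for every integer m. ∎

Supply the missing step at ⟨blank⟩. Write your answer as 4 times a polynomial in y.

4(64y^4 + 224y^3 + 348y^2 + 238y + 54)

Only m ≡ 3 (mod 4) is unaccounted for. Put m = 4y+3:
(4y+3)^4 + 2(4y+3)^3 + 15(4y+3)^2 - 14(4y+3) - 12 expands to 256y^4 + 896y^3 + 1392y^2 + 952y + 216,
and factoring out 4 leaves 4(64y^4 + 224y^3 + 348y^2 + 238y + 54).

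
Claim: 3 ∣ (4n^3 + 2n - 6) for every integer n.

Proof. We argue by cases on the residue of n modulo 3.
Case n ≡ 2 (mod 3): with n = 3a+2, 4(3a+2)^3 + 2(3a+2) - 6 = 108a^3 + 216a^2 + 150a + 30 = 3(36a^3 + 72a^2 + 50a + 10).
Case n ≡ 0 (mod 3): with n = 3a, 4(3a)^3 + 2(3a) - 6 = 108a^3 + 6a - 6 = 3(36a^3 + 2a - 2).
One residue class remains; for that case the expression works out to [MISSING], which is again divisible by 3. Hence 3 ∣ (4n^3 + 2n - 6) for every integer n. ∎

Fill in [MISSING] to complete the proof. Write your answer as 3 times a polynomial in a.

3(36a^3 + 36a^2 + 14a)

The residues treated are {2, 0}, so the missing case is n ≡ 1 (mod 3); write n = 3a+1.
Then 4(3a+1)^3 + 2(3a+1) - 6 = 108a^3 + 108a^2 + 42a = 3(36a^3 + 36a^2 + 14a).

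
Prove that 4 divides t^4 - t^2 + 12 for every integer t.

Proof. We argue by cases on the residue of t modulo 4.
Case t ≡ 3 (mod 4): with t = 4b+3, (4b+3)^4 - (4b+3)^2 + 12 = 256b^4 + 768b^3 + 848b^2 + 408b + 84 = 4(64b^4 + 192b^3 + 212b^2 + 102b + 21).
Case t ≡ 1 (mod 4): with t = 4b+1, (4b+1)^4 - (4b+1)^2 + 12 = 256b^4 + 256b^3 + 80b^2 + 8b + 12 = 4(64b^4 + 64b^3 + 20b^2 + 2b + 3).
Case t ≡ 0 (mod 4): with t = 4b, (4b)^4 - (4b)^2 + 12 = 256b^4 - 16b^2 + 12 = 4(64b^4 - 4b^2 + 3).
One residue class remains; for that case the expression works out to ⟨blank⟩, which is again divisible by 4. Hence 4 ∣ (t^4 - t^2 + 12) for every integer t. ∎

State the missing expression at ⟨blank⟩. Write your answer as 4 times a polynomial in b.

The residues treated are {3, 1, 0}, so the missing case is t ≡ 2 (mod 4); write t = 4b+2.
Then (4b+2)^4 - (4b+2)^2 + 12 = 256b^4 + 512b^3 + 368b^2 + 112b + 24 = 4(64b^4 + 128b^3 + 92b^2 + 28b + 6).

4(64b^4 + 128b^3 + 92b^2 + 28b + 6)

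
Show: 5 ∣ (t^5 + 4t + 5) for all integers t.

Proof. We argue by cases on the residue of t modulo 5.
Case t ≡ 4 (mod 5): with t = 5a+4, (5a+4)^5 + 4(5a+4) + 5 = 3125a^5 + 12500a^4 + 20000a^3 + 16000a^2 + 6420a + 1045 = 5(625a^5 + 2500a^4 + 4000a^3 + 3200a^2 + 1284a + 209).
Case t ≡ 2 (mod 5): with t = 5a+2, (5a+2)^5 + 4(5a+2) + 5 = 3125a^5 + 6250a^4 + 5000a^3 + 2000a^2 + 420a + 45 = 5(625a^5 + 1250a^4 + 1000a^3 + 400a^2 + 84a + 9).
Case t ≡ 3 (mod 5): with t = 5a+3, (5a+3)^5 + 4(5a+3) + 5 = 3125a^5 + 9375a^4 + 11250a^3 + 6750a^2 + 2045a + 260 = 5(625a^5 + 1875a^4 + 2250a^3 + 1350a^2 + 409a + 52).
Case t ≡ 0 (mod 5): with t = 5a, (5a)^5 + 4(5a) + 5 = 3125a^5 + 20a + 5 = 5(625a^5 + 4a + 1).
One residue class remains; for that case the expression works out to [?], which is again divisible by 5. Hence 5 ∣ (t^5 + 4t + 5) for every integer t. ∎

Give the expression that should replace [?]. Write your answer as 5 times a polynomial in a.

5(625a^5 + 625a^4 + 250a^3 + 50a^2 + 9a + 2)

Only t ≡ 1 (mod 5) is unaccounted for. Put t = 5a+1:
(5a+1)^5 + 4(5a+1) + 5 expands to 3125a^5 + 3125a^4 + 1250a^3 + 250a^2 + 45a + 10,
and factoring out 5 leaves 5(625a^5 + 625a^4 + 250a^3 + 50a^2 + 9a + 2).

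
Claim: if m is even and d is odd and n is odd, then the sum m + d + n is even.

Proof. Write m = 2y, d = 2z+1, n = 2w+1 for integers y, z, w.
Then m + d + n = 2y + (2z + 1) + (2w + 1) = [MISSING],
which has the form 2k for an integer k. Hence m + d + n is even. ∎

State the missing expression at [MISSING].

2y + (2z + 1) + (2w + 1) = 2w + 2y + 2z + 2
= 2(w + y + z + 1).
Since w + y + z + 1 is an integer, the sum is of the form 2k for an integer k.

2(w + y + z + 1)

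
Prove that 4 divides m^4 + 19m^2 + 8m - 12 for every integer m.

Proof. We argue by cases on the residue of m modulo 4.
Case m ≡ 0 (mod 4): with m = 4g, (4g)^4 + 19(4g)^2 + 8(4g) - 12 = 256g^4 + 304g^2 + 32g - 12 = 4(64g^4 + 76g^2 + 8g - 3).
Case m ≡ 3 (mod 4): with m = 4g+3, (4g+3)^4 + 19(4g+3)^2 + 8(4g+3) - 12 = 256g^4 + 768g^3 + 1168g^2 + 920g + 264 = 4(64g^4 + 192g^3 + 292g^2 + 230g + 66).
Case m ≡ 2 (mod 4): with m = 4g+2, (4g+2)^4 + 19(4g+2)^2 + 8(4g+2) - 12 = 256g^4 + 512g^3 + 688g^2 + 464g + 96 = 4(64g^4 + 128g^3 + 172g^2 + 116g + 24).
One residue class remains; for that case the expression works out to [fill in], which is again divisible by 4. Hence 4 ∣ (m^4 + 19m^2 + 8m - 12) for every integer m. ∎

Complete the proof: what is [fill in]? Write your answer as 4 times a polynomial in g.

Only m ≡ 1 (mod 4) is unaccounted for. Put m = 4g+1:
(4g+1)^4 + 19(4g+1)^2 + 8(4g+1) - 12 expands to 256g^4 + 256g^3 + 400g^2 + 200g + 16,
and factoring out 4 leaves 4(64g^4 + 64g^3 + 100g^2 + 50g + 4).

4(64g^4 + 64g^3 + 100g^2 + 50g + 4)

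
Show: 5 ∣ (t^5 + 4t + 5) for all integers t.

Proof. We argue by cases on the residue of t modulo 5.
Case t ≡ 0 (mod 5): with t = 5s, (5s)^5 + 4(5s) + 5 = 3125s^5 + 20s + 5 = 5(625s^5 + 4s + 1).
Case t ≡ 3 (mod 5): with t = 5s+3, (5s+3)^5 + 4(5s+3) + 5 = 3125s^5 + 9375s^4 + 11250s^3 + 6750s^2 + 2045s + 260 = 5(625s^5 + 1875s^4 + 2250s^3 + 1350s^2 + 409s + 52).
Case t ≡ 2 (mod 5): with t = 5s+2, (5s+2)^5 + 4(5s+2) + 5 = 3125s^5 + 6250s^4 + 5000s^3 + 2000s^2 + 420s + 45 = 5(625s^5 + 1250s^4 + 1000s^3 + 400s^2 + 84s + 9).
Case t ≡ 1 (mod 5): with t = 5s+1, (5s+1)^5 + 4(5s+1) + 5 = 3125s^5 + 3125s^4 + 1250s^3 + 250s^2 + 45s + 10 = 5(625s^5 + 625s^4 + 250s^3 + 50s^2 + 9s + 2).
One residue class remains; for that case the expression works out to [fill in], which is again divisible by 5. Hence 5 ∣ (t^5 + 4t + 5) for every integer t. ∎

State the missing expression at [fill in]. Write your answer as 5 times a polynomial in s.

5(625s^5 + 2500s^4 + 4000s^3 + 3200s^2 + 1284s + 209)

Only t ≡ 4 (mod 5) is unaccounted for. Put t = 5s+4:
(5s+4)^5 + 4(5s+4) + 5 expands to 3125s^5 + 12500s^4 + 20000s^3 + 16000s^2 + 6420s + 1045,
and factoring out 5 leaves 5(625s^5 + 2500s^4 + 4000s^3 + 3200s^2 + 1284s + 209).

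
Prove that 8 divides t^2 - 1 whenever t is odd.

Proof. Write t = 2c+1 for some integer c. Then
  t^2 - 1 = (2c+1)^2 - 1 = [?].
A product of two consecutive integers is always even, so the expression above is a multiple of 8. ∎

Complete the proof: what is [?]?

(2c+1)^2 - 1 = 4c^2 + 4c + 1 - 1 = 4c^2 + 4c = 4c(c+1).
Since c and c+1 are consecutive, c(c+1) is even, and 4·(even) is a multiple of 8.

4c(c + 1)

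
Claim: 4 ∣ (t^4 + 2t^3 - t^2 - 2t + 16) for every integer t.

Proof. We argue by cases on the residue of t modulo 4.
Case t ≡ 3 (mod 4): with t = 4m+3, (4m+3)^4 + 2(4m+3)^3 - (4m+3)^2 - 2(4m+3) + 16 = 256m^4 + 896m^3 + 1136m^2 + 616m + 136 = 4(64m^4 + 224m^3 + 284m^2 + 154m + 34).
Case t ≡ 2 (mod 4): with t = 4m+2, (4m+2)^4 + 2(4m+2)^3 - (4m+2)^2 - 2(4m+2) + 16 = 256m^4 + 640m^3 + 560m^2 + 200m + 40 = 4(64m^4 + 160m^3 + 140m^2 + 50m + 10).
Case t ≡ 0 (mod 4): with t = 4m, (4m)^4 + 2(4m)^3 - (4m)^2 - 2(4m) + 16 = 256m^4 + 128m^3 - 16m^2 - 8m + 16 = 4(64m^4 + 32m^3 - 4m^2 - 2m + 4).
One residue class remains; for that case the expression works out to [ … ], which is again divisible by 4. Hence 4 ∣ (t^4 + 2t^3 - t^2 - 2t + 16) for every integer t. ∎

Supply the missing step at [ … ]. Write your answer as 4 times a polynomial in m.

The residues treated are {3, 2, 0}, so the missing case is t ≡ 1 (mod 4); write t = 4m+1.
Then (4m+1)^4 + 2(4m+1)^3 - (4m+1)^2 - 2(4m+1) + 16 = 256m^4 + 384m^3 + 176m^2 + 24m + 16 = 4(64m^4 + 96m^3 + 44m^2 + 6m + 4).

4(64m^4 + 96m^3 + 44m^2 + 6m + 4)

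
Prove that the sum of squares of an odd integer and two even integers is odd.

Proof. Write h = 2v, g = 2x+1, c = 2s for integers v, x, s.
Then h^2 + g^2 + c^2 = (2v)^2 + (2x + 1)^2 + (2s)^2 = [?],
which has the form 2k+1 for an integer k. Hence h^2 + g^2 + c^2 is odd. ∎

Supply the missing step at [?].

2(2s^2 + 2v^2 + 2x^2 + 2x) + 1

(2v)^2 + (2x + 1)^2 + (2s)^2 = 4s^2 + 4v^2 + 4x^2 + 4x + 1
= 2(2s^2 + 2v^2 + 2x^2 + 2x) + 1.
Since 2s^2 + 2v^2 + 2x^2 + 2x is an integer, the sum of squares is of the form 2k+1 for an integer k.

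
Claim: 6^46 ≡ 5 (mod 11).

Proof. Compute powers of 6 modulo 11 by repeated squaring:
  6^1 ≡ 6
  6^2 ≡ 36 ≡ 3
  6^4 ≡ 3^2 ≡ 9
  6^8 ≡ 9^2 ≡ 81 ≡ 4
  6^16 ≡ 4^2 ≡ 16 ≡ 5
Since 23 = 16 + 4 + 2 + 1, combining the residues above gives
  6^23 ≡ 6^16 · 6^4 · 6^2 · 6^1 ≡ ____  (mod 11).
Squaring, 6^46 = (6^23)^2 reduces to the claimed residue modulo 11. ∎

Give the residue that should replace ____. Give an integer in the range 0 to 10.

7

Multiply the listed residues: 5 · 9 · 3 · 6 = 45 → 135 → 810.
Reducing modulo 11: 810 = 73·11 + 7, so 6^23 ≡ 7.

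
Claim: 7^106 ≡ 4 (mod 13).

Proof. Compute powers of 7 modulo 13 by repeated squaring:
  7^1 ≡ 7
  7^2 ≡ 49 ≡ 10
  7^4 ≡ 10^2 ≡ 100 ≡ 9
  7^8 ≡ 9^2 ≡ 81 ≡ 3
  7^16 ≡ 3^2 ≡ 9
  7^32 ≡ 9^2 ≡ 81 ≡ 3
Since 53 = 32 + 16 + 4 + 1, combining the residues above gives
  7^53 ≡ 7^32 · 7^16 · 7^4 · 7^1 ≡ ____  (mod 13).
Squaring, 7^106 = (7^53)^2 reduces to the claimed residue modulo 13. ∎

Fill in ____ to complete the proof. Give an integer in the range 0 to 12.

Multiply the listed residues: 3 · 9 · 9 · 7 = 27 → 243 → 1701.
Reducing modulo 13: 1701 = 130·13 + 11, so 7^53 ≡ 11.

11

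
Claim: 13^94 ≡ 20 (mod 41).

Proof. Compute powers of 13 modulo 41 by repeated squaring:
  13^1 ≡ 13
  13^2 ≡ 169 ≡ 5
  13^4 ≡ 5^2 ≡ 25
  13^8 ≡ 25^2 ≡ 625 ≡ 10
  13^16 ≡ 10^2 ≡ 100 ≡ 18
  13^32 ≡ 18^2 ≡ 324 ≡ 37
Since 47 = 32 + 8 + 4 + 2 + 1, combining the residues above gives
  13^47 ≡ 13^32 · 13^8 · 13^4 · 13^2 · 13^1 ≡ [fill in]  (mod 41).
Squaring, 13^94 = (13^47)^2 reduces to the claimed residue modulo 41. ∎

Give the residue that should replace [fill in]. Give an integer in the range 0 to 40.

13^32 · 13^8 · 13^4 · 13^2 · 13^1 ≡ 37 · 10 · 25 · 5 · 13 = 601250.
601250 mod 41 = 26, so 13^47 ≡ 26 (mod 41).

26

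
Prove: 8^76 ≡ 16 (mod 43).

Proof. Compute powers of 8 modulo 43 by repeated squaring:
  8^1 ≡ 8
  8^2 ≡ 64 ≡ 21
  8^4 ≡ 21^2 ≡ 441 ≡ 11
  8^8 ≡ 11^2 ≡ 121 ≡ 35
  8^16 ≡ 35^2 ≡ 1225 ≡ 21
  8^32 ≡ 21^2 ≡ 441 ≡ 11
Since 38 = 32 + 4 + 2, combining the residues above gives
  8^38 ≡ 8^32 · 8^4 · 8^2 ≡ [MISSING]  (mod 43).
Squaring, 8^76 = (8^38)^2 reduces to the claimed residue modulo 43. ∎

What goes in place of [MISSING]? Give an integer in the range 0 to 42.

8^32 · 8^4 · 8^2 ≡ 11 · 11 · 21 = 2541.
2541 mod 43 = 4, so 8^38 ≡ 4 (mod 43).

4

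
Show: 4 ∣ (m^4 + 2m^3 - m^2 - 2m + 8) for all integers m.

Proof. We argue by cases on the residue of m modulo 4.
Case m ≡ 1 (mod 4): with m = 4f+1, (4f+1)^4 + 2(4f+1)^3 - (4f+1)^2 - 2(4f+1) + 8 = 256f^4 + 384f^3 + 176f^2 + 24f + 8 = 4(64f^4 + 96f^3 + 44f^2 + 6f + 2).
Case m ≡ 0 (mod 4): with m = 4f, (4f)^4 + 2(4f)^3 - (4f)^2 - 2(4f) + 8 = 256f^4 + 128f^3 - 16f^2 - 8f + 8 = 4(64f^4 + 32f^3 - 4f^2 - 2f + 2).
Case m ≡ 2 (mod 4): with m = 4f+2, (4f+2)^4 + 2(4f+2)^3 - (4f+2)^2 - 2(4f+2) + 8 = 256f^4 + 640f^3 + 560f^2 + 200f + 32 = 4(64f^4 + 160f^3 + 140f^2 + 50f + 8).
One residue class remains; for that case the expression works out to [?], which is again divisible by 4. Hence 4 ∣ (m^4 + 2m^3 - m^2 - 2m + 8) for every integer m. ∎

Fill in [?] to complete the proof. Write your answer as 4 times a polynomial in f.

4(64f^4 + 224f^3 + 284f^2 + 154f + 32)

The residues treated are {1, 0, 2}, so the missing case is m ≡ 3 (mod 4); write m = 4f+3.
Then (4f+3)^4 + 2(4f+3)^3 - (4f+3)^2 - 2(4f+3) + 8 = 256f^4 + 896f^3 + 1136f^2 + 616f + 128 = 4(64f^4 + 224f^3 + 284f^2 + 154f + 32).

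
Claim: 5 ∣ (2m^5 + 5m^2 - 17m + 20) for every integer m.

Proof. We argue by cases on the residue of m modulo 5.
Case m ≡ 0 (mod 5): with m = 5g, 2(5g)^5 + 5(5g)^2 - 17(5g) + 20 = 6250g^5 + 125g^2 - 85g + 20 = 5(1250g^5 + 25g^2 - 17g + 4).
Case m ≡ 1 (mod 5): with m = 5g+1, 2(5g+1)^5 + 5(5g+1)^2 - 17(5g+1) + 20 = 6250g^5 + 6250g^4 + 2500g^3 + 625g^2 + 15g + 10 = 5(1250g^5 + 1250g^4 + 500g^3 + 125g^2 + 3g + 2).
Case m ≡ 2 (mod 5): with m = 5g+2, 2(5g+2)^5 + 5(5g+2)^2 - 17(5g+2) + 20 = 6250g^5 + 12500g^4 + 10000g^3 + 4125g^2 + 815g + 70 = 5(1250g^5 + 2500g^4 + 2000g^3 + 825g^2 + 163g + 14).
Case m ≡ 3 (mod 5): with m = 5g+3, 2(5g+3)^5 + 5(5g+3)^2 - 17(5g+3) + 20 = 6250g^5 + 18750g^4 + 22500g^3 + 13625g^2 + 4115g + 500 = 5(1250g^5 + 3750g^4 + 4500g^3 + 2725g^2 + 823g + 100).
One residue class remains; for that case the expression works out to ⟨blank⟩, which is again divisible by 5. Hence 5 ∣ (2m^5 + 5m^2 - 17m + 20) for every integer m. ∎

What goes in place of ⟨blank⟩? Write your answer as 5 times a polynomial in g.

The residues treated are {0, 1, 2, 3}, so the missing case is m ≡ 4 (mod 5); write m = 5g+4.
Then 2(5g+4)^5 + 5(5g+4)^2 - 17(5g+4) + 20 = 6250g^5 + 25000g^4 + 40000g^3 + 32125g^2 + 12915g + 2080 = 5(1250g^5 + 5000g^4 + 8000g^3 + 6425g^2 + 2583g + 416).

5(1250g^5 + 5000g^4 + 8000g^3 + 6425g^2 + 2583g + 416)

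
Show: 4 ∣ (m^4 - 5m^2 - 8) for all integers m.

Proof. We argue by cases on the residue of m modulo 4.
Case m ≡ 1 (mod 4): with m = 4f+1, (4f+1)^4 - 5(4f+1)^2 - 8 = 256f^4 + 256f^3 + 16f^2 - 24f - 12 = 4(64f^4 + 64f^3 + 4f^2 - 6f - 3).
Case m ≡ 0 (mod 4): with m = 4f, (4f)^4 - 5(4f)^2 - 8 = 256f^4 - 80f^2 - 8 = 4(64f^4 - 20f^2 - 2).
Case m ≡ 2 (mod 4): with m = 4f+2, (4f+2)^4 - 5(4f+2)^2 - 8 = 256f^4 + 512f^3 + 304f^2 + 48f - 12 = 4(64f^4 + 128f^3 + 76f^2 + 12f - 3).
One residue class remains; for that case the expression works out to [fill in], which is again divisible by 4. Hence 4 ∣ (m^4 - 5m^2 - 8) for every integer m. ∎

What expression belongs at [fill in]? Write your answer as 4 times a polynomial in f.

Only m ≡ 3 (mod 4) is unaccounted for. Put m = 4f+3:
(4f+3)^4 - 5(4f+3)^2 - 8 expands to 256f^4 + 768f^3 + 784f^2 + 312f + 28,
and factoring out 4 leaves 4(64f^4 + 192f^3 + 196f^2 + 78f + 7).

4(64f^4 + 192f^3 + 196f^2 + 78f + 7)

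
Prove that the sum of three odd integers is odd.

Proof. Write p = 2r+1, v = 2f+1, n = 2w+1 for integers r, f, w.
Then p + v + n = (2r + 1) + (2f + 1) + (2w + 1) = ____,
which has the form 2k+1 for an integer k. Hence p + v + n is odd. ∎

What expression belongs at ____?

(2r + 1) + (2f + 1) + (2w + 1) = 2f + 2r + 2w + 3
= 2(f + r + w + 1) + 1.
Since f + r + w + 1 is an integer, the sum is of the form 2k+1 for an integer k.

2(f + r + w + 1) + 1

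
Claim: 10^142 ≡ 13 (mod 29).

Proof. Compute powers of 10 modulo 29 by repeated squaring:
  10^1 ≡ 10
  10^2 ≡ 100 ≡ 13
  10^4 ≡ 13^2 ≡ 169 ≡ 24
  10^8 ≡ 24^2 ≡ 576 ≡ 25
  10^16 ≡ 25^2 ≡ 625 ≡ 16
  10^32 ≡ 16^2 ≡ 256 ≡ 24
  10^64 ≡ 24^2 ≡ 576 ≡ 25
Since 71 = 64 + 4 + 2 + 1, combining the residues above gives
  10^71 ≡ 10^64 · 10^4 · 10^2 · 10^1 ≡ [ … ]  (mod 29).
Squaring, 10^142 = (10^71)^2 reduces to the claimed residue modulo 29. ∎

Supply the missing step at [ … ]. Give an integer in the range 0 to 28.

19

Multiply the listed residues: 25 · 24 · 13 · 10 = 600 → 7800 → 78000.
Reducing modulo 29: 78000 = 2689·29 + 19, so 10^71 ≡ 19.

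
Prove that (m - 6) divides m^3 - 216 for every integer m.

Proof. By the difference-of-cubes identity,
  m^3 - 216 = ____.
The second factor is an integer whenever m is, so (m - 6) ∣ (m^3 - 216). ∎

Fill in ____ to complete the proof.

(m - 6)(m^2 + 6m + 36)

a^3 - b^3 = (a - b)(a^2 + ab + b^2). With a = m, b = 6:
m^3 - 216 = (m - 6)(m^2 + 6m + 36).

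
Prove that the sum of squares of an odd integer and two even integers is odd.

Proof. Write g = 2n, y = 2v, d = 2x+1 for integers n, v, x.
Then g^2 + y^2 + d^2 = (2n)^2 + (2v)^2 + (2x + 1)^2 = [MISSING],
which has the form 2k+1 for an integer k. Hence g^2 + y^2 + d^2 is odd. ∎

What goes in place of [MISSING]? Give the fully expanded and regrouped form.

2(2n^2 + 2v^2 + 2x^2 + 2x) + 1

(2n)^2 + (2v)^2 + (2x + 1)^2 = 4n^2 + 4v^2 + 4x^2 + 4x + 1
= 2(2n^2 + 2v^2 + 2x^2 + 2x) + 1.
Since 2n^2 + 2v^2 + 2x^2 + 2x is an integer, the sum of squares is of the form 2k+1 for an integer k.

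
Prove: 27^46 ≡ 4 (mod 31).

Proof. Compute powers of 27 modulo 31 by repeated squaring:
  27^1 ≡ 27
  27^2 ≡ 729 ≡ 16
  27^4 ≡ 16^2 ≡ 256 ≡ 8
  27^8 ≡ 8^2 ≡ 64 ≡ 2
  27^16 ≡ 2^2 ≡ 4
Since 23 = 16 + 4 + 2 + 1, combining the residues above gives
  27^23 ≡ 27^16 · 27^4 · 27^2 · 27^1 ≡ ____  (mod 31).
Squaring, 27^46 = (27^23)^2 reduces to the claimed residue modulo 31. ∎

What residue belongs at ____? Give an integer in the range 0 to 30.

29

27^16 · 27^4 · 27^2 · 27^1 ≡ 4 · 8 · 16 · 27 = 13824.
13824 mod 31 = 29, so 27^23 ≡ 29 (mod 31).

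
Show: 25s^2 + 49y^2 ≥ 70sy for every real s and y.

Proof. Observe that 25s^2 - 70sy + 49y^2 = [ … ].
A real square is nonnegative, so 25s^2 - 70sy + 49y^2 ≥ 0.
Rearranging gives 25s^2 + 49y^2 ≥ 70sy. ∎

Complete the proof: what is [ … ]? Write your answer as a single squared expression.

(5s - 7y)^2

The leading and trailing coefficients are 5^2 and 7^2, and 70 = 2·5·7, so the trinomial is (5s - 7y)^2.
Hence 25s^2 - 70sy + 49y^2 ≥ 0.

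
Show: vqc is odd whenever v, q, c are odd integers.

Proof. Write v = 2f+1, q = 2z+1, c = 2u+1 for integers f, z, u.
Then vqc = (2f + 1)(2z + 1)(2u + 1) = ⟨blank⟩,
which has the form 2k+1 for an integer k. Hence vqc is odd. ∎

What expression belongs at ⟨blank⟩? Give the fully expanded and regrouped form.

2(4fuz + 2fu + 2fz + f + 2uz + u + z) + 1

(2f + 1)(2z + 1)(2u + 1) = 8fuz + 4fu + 4fz + 2f + 4uz + 2u + 2z + 1
= 2(4fuz + 2fu + 2fz + f + 2uz + u + z) + 1.
Since 4fuz + 2fu + 2fz + f + 2uz + u + z is an integer, the product is of the form 2k+1 for an integer k.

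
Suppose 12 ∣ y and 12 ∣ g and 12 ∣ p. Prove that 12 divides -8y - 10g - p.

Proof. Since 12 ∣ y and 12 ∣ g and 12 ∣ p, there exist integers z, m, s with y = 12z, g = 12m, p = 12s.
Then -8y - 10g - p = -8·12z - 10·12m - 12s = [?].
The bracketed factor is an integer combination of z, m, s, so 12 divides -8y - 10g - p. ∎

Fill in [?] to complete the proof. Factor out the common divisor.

Each term has a factor of 12: -8·12z - 10·12m - 12s = 12·(-10m - s - 8z).
Since -10m - s - 8z is an integer, 12 ∣ (-8y - 10g - p).

12(-10m - s - 8z)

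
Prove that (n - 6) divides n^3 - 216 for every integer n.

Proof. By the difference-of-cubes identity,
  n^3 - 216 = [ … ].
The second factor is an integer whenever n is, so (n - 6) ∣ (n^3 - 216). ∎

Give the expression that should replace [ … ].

Polynomial division of n^3 - 216 by n - 6 leaves remainder 0 and quotient n^2 + 6n + 36.
Hence n^3 - 216 = (n - 6)(n^2 + 6n + 36).

(n - 6)(n^2 + 6n + 36)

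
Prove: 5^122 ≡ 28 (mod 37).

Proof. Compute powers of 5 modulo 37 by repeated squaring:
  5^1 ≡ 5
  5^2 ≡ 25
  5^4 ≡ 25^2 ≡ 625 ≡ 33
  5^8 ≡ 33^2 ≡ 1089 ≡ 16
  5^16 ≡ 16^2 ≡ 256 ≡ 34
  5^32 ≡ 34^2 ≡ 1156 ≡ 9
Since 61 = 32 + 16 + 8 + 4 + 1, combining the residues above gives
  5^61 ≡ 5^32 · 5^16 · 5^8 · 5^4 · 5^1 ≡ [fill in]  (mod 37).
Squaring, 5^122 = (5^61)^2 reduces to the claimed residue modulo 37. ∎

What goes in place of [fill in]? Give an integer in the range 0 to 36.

Multiply the listed residues: 9 · 34 · 16 · 33 · 5 = 306 → 4896 → 161568 → 807840.
Reducing modulo 37: 807840 = 21833·37 + 19, so 5^61 ≡ 19.

19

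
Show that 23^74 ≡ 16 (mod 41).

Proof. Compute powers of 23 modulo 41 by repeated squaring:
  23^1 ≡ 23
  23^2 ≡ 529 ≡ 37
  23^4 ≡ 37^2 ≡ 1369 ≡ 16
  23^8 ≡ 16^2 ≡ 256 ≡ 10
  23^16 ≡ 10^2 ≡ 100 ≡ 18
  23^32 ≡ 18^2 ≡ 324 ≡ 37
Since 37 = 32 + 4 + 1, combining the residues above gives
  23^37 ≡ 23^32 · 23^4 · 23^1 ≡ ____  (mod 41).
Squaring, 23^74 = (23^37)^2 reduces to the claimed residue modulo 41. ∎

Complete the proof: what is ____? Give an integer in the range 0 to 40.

Multiply the listed residues: 37 · 16 · 23 = 592 → 13616.
Reducing modulo 41: 13616 = 332·41 + 4, so 23^37 ≡ 4.

4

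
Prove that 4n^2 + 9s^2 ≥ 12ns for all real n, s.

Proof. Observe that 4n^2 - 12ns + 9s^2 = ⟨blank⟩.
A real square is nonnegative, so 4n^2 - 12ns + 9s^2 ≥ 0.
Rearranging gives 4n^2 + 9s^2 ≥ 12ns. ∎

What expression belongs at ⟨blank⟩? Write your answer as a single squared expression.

(2n - 3s)^2

4n^2 - 12ns + 9s^2 is a perfect-square trinomial: the outer terms are (2n)^2 and (3s)^2, and the cross term is -2·2n·3s.
So 4n^2 - 12ns + 9s^2 = (2n - 3s)^2 ≥ 0.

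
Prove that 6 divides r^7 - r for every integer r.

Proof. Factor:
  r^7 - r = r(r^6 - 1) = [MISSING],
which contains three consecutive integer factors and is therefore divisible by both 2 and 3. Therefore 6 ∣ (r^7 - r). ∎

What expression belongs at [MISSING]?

r^6 - 1 = (r^2 - 1)(r^4 + r^2 + 1), and r^2 - 1 = (r-1)(r+1).
So r(r^6 - 1) = (r - 1)r(r + 1)(r^4 + r^2 + 1).

(r - 1)r(r + 1)(r^4 + r^2 + 1)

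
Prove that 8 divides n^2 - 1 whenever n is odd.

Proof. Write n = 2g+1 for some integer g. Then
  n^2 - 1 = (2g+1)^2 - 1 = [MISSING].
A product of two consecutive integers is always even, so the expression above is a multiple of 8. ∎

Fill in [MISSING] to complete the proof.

(2g+1)^2 - 1 = 4g^2 + 4g + 1 - 1 = 4g^2 + 4g = 4g(g+1).
Since g and g+1 are consecutive, g(g+1) is even, and 4·(even) is a multiple of 8.

4g(g + 1)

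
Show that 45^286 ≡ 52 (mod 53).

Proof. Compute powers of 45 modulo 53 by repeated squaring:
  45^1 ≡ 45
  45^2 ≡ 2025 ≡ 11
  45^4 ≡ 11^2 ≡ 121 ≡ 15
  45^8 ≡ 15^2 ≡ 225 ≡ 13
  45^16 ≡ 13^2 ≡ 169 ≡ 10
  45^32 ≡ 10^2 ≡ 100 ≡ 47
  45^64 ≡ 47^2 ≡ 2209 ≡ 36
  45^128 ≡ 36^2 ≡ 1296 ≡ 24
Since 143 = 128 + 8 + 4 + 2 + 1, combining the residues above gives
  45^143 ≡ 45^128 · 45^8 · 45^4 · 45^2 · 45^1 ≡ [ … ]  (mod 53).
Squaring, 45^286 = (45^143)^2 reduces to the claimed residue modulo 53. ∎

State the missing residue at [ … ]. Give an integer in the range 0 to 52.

23

Multiply the listed residues: 24 · 13 · 15 · 11 · 45 = 312 → 4680 → 51480 → 2316600.
Reducing modulo 53: 2316600 = 43709·53 + 23, so 45^143 ≡ 23.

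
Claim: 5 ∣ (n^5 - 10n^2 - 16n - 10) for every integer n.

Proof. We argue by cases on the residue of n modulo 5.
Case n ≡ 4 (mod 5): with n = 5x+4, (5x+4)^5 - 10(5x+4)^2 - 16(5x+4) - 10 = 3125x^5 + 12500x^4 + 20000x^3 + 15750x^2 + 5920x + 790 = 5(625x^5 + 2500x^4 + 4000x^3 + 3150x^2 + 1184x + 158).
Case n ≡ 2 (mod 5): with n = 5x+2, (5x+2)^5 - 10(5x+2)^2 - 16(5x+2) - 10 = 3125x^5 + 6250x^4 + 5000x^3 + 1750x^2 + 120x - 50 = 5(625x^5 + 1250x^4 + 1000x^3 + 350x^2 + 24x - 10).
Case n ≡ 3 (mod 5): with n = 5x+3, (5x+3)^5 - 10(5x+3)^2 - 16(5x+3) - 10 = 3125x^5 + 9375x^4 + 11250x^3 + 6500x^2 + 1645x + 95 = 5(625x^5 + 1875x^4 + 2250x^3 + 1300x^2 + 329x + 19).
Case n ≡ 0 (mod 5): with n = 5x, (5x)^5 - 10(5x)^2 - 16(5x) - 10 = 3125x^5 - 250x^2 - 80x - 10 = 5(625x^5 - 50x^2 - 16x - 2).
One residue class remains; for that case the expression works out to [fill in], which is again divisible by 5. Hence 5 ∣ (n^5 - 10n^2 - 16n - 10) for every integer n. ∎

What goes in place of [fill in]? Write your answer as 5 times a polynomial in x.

Only n ≡ 1 (mod 5) is unaccounted for. Put n = 5x+1:
(5x+1)^5 - 10(5x+1)^2 - 16(5x+1) - 10 expands to 3125x^5 + 3125x^4 + 1250x^3 - 155x - 35,
and factoring out 5 leaves 5(625x^5 + 625x^4 + 250x^3 - 31x - 7).

5(625x^5 + 625x^4 + 250x^3 - 31x - 7)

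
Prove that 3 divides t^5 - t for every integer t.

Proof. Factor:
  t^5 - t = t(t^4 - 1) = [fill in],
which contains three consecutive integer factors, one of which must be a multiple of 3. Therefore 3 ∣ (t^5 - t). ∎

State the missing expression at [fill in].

t^4 - 1 = (t^2 - 1)(t^2 + 1), and t^2 - 1 = (t-1)(t+1).
So t(t^4 - 1) = (t - 1)t(t + 1)(t^2 + 1).

(t - 1)t(t + 1)(t^2 + 1)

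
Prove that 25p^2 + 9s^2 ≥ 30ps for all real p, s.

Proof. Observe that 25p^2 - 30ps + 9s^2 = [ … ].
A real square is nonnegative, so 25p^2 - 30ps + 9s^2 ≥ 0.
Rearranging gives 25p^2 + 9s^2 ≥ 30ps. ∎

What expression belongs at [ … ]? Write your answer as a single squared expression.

(5p - 3s)^2

The leading and trailing coefficients are 5^2 and 3^2, and 30 = 2·5·3, so the trinomial is (5p - 3s)^2.
Hence 25p^2 - 30ps + 9s^2 ≥ 0.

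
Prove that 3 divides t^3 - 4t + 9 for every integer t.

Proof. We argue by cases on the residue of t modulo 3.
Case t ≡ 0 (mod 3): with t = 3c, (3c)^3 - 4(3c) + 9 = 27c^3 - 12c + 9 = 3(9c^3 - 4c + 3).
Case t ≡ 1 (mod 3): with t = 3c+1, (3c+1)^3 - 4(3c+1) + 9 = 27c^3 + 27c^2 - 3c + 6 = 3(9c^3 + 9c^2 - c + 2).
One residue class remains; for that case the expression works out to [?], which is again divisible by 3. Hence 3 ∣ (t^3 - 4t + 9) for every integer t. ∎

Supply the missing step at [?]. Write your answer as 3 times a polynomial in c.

3(9c^3 + 18c^2 + 8c + 3)

The residues treated are {0, 1}, so the missing case is t ≡ 2 (mod 3); write t = 3c+2.
Then (3c+2)^3 - 4(3c+2) + 9 = 27c^3 + 54c^2 + 24c + 9 = 3(9c^3 + 18c^2 + 8c + 3).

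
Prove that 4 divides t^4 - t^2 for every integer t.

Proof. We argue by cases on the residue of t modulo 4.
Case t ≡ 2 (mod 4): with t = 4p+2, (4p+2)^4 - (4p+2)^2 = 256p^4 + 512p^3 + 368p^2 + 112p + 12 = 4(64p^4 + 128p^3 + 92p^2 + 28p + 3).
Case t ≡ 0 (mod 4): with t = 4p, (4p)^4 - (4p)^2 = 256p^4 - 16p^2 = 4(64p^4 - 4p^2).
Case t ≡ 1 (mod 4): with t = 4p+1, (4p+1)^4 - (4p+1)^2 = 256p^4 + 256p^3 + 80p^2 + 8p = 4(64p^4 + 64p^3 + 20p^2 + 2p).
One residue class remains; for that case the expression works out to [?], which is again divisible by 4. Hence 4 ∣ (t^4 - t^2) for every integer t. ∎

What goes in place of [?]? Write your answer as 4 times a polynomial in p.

4(64p^4 + 192p^3 + 212p^2 + 102p + 18)

The residues treated are {2, 0, 1}, so the missing case is t ≡ 3 (mod 4); write t = 4p+3.
Then (4p+3)^4 - (4p+3)^2 = 256p^4 + 768p^3 + 848p^2 + 408p + 72 = 4(64p^4 + 192p^3 + 212p^2 + 102p + 18).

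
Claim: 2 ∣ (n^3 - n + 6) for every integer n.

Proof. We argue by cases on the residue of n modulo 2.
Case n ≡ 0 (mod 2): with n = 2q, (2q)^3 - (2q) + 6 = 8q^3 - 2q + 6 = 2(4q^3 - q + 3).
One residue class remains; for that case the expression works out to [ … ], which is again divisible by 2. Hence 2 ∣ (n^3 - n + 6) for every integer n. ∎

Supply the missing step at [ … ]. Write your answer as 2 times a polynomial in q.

The residues treated are {0}, so the missing case is n ≡ 1 (mod 2); write n = 2q+1.
Then (2q+1)^3 - (2q+1) + 6 = 8q^3 + 12q^2 + 4q + 6 = 2(4q^3 + 6q^2 + 2q + 3).

2(4q^3 + 6q^2 + 2q + 3)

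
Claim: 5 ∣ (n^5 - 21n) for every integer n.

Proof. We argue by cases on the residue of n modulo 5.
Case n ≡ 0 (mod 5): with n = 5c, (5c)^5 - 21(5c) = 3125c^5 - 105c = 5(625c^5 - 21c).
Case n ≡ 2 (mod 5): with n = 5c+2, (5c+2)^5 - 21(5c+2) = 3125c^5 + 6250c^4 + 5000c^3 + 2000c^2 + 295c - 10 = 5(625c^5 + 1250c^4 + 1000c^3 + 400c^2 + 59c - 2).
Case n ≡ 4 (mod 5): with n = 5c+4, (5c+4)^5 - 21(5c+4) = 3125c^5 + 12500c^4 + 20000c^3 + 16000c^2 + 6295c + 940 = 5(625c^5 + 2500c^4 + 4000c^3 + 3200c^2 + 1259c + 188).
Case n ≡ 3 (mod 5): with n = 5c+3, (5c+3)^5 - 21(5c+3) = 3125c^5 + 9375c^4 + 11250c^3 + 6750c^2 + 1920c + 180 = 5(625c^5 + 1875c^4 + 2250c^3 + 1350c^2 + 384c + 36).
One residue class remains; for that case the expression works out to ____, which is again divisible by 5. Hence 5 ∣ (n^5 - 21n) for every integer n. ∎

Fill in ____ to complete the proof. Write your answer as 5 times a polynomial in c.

5(625c^5 + 625c^4 + 250c^3 + 50c^2 - 16c - 4)

The residues treated are {0, 2, 4, 3}, so the missing case is n ≡ 1 (mod 5); write n = 5c+1.
Then (5c+1)^5 - 21(5c+1) = 3125c^5 + 3125c^4 + 1250c^3 + 250c^2 - 80c - 20 = 5(625c^5 + 625c^4 + 250c^3 + 50c^2 - 16c - 4).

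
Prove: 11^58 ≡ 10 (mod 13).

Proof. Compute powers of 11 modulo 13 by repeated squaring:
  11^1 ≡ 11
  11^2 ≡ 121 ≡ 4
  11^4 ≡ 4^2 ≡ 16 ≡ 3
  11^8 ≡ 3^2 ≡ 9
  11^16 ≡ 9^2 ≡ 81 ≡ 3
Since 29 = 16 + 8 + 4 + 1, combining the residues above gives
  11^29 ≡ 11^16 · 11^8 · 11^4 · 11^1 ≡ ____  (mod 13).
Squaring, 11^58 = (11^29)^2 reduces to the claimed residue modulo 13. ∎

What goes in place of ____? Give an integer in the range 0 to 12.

Multiply the listed residues: 3 · 9 · 3 · 11 = 27 → 81 → 891.
Reducing modulo 13: 891 = 68·13 + 7, so 11^29 ≡ 7.

7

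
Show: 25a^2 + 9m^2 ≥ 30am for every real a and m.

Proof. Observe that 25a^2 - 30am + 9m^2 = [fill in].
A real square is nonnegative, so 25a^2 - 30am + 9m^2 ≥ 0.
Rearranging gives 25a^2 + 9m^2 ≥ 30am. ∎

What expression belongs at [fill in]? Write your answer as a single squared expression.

The leading and trailing coefficients are 5^2 and 3^2, and 30 = 2·5·3, so the trinomial is (5a - 3m)^2.
Hence 25a^2 - 30am + 9m^2 ≥ 0.

(5a - 3m)^2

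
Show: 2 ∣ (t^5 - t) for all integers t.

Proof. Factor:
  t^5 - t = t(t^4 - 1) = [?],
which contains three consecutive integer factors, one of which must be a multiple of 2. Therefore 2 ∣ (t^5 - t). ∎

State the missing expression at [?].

(t - 1)t(t + 1)(t^2 + 1)

t^4 - 1 = (t^2 - 1)(t^2 + 1), and t^2 - 1 = (t-1)(t+1).
So t(t^4 - 1) = (t - 1)t(t + 1)(t^2 + 1).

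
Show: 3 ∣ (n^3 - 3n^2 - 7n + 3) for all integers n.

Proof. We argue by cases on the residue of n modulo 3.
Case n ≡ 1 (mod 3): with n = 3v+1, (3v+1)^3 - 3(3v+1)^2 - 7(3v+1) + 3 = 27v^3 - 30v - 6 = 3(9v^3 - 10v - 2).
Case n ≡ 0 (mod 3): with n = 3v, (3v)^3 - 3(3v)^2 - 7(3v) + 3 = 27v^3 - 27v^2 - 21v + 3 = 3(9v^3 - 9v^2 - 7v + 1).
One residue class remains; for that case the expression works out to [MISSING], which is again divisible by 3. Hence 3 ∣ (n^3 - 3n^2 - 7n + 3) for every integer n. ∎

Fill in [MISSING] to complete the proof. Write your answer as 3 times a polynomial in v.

Only n ≡ 2 (mod 3) is unaccounted for. Put n = 3v+2:
(3v+2)^3 - 3(3v+2)^2 - 7(3v+2) + 3 expands to 27v^3 + 27v^2 - 21v - 15,
and factoring out 3 leaves 3(9v^3 + 9v^2 - 7v - 5).

3(9v^3 + 9v^2 - 7v - 5)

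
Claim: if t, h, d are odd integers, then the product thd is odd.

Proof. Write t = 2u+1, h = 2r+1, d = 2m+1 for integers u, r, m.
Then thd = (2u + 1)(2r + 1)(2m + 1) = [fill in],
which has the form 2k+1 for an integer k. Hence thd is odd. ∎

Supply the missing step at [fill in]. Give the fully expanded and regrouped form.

(2u + 1)(2r + 1)(2m + 1) = 8mru + 4mr + 4mu + 2m + 4ru + 2r + 2u + 1
= 2(4mru + 2mr + 2mu + m + 2ru + r + u) + 1.
Since 4mru + 2mr + 2mu + m + 2ru + r + u is an integer, the product is of the form 2k+1 for an integer k.

2(4mru + 2mr + 2mu + m + 2ru + r + u) + 1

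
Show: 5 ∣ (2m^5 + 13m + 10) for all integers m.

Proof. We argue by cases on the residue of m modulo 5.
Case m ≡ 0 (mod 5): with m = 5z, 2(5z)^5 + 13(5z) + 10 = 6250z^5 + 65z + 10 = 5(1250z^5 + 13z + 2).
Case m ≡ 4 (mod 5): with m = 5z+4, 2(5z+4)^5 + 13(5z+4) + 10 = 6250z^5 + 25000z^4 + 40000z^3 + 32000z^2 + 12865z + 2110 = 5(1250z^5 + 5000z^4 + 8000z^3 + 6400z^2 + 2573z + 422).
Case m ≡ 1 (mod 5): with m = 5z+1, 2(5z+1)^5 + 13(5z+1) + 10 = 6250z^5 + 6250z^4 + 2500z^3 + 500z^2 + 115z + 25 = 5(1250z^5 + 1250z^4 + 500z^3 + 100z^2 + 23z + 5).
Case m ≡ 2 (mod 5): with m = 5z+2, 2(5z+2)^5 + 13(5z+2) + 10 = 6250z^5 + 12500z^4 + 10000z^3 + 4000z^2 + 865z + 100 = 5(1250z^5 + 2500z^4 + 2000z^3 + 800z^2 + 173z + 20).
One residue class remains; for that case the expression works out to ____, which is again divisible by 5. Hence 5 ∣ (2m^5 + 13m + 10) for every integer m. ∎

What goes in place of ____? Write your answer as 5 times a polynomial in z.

Only m ≡ 3 (mod 5) is unaccounted for. Put m = 5z+3:
2(5z+3)^5 + 13(5z+3) + 10 expands to 6250z^5 + 18750z^4 + 22500z^3 + 13500z^2 + 4115z + 535,
and factoring out 5 leaves 5(1250z^5 + 3750z^4 + 4500z^3 + 2700z^2 + 823z + 107).

5(1250z^5 + 3750z^4 + 4500z^3 + 2700z^2 + 823z + 107)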